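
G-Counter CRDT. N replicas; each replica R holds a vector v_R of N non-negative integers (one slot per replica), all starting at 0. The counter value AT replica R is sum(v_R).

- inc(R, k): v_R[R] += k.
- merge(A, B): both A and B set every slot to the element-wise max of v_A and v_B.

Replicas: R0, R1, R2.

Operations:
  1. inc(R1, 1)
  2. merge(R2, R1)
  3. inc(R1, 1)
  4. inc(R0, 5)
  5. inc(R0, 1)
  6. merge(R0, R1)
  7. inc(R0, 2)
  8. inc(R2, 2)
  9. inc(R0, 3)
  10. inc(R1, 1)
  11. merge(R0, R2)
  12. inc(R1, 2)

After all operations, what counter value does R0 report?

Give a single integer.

Answer: 15

Derivation:
Op 1: inc R1 by 1 -> R1=(0,1,0) value=1
Op 2: merge R2<->R1 -> R2=(0,1,0) R1=(0,1,0)
Op 3: inc R1 by 1 -> R1=(0,2,0) value=2
Op 4: inc R0 by 5 -> R0=(5,0,0) value=5
Op 5: inc R0 by 1 -> R0=(6,0,0) value=6
Op 6: merge R0<->R1 -> R0=(6,2,0) R1=(6,2,0)
Op 7: inc R0 by 2 -> R0=(8,2,0) value=10
Op 8: inc R2 by 2 -> R2=(0,1,2) value=3
Op 9: inc R0 by 3 -> R0=(11,2,0) value=13
Op 10: inc R1 by 1 -> R1=(6,3,0) value=9
Op 11: merge R0<->R2 -> R0=(11,2,2) R2=(11,2,2)
Op 12: inc R1 by 2 -> R1=(6,5,0) value=11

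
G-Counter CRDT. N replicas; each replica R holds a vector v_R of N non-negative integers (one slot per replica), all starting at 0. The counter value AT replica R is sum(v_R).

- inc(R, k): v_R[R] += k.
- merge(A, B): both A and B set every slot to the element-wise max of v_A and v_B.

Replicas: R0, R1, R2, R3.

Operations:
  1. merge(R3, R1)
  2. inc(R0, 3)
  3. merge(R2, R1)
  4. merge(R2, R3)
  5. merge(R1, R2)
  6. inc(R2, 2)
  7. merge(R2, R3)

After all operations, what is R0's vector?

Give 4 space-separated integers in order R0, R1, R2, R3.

Answer: 3 0 0 0

Derivation:
Op 1: merge R3<->R1 -> R3=(0,0,0,0) R1=(0,0,0,0)
Op 2: inc R0 by 3 -> R0=(3,0,0,0) value=3
Op 3: merge R2<->R1 -> R2=(0,0,0,0) R1=(0,0,0,0)
Op 4: merge R2<->R3 -> R2=(0,0,0,0) R3=(0,0,0,0)
Op 5: merge R1<->R2 -> R1=(0,0,0,0) R2=(0,0,0,0)
Op 6: inc R2 by 2 -> R2=(0,0,2,0) value=2
Op 7: merge R2<->R3 -> R2=(0,0,2,0) R3=(0,0,2,0)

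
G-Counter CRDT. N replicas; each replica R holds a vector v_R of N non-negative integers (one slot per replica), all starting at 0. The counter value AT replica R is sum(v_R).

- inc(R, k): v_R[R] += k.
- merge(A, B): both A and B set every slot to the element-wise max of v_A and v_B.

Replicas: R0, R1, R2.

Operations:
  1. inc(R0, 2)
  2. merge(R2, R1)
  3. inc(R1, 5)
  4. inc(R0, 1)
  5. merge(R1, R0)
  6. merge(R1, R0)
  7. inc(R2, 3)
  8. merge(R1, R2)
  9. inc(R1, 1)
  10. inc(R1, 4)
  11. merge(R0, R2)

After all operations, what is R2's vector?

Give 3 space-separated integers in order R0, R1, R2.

Op 1: inc R0 by 2 -> R0=(2,0,0) value=2
Op 2: merge R2<->R1 -> R2=(0,0,0) R1=(0,0,0)
Op 3: inc R1 by 5 -> R1=(0,5,0) value=5
Op 4: inc R0 by 1 -> R0=(3,0,0) value=3
Op 5: merge R1<->R0 -> R1=(3,5,0) R0=(3,5,0)
Op 6: merge R1<->R0 -> R1=(3,5,0) R0=(3,5,0)
Op 7: inc R2 by 3 -> R2=(0,0,3) value=3
Op 8: merge R1<->R2 -> R1=(3,5,3) R2=(3,5,3)
Op 9: inc R1 by 1 -> R1=(3,6,3) value=12
Op 10: inc R1 by 4 -> R1=(3,10,3) value=16
Op 11: merge R0<->R2 -> R0=(3,5,3) R2=(3,5,3)

Answer: 3 5 3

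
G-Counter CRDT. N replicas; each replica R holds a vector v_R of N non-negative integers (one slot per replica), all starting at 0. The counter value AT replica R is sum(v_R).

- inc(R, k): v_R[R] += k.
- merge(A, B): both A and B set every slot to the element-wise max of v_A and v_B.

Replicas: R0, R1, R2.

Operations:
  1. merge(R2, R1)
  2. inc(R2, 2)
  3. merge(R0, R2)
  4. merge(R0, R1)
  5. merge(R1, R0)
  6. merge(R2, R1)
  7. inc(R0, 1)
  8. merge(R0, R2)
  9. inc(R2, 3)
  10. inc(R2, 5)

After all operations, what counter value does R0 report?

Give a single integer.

Answer: 3

Derivation:
Op 1: merge R2<->R1 -> R2=(0,0,0) R1=(0,0,0)
Op 2: inc R2 by 2 -> R2=(0,0,2) value=2
Op 3: merge R0<->R2 -> R0=(0,0,2) R2=(0,0,2)
Op 4: merge R0<->R1 -> R0=(0,0,2) R1=(0,0,2)
Op 5: merge R1<->R0 -> R1=(0,0,2) R0=(0,0,2)
Op 6: merge R2<->R1 -> R2=(0,0,2) R1=(0,0,2)
Op 7: inc R0 by 1 -> R0=(1,0,2) value=3
Op 8: merge R0<->R2 -> R0=(1,0,2) R2=(1,0,2)
Op 9: inc R2 by 3 -> R2=(1,0,5) value=6
Op 10: inc R2 by 5 -> R2=(1,0,10) value=11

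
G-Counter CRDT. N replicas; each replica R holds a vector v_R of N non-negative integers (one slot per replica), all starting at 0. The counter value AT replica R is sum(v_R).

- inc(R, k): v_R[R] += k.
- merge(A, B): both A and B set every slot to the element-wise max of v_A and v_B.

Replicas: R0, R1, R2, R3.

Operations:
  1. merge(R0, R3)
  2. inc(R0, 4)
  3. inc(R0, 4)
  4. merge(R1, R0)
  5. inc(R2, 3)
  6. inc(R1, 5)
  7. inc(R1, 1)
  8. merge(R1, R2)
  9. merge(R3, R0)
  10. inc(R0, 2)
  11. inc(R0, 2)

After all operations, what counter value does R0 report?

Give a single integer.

Answer: 12

Derivation:
Op 1: merge R0<->R3 -> R0=(0,0,0,0) R3=(0,0,0,0)
Op 2: inc R0 by 4 -> R0=(4,0,0,0) value=4
Op 3: inc R0 by 4 -> R0=(8,0,0,0) value=8
Op 4: merge R1<->R0 -> R1=(8,0,0,0) R0=(8,0,0,0)
Op 5: inc R2 by 3 -> R2=(0,0,3,0) value=3
Op 6: inc R1 by 5 -> R1=(8,5,0,0) value=13
Op 7: inc R1 by 1 -> R1=(8,6,0,0) value=14
Op 8: merge R1<->R2 -> R1=(8,6,3,0) R2=(8,6,3,0)
Op 9: merge R3<->R0 -> R3=(8,0,0,0) R0=(8,0,0,0)
Op 10: inc R0 by 2 -> R0=(10,0,0,0) value=10
Op 11: inc R0 by 2 -> R0=(12,0,0,0) value=12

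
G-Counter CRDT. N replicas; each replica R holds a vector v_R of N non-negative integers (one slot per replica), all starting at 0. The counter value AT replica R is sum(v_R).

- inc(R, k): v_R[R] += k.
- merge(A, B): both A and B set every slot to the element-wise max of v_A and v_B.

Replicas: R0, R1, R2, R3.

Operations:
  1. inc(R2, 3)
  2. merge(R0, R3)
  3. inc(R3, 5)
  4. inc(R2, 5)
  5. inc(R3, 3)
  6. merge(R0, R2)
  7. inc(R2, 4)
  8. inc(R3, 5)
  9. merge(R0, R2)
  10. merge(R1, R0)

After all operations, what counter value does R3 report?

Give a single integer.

Op 1: inc R2 by 3 -> R2=(0,0,3,0) value=3
Op 2: merge R0<->R3 -> R0=(0,0,0,0) R3=(0,0,0,0)
Op 3: inc R3 by 5 -> R3=(0,0,0,5) value=5
Op 4: inc R2 by 5 -> R2=(0,0,8,0) value=8
Op 5: inc R3 by 3 -> R3=(0,0,0,8) value=8
Op 6: merge R0<->R2 -> R0=(0,0,8,0) R2=(0,0,8,0)
Op 7: inc R2 by 4 -> R2=(0,0,12,0) value=12
Op 8: inc R3 by 5 -> R3=(0,0,0,13) value=13
Op 9: merge R0<->R2 -> R0=(0,0,12,0) R2=(0,0,12,0)
Op 10: merge R1<->R0 -> R1=(0,0,12,0) R0=(0,0,12,0)

Answer: 13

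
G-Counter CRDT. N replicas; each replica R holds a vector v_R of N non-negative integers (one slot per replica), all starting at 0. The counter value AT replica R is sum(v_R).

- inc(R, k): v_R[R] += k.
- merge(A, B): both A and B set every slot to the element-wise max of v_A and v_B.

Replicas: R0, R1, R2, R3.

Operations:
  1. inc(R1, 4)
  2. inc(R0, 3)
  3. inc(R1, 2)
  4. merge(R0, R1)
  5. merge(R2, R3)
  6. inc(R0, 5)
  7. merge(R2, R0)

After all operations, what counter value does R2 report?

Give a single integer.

Answer: 14

Derivation:
Op 1: inc R1 by 4 -> R1=(0,4,0,0) value=4
Op 2: inc R0 by 3 -> R0=(3,0,0,0) value=3
Op 3: inc R1 by 2 -> R1=(0,6,0,0) value=6
Op 4: merge R0<->R1 -> R0=(3,6,0,0) R1=(3,6,0,0)
Op 5: merge R2<->R3 -> R2=(0,0,0,0) R3=(0,0,0,0)
Op 6: inc R0 by 5 -> R0=(8,6,0,0) value=14
Op 7: merge R2<->R0 -> R2=(8,6,0,0) R0=(8,6,0,0)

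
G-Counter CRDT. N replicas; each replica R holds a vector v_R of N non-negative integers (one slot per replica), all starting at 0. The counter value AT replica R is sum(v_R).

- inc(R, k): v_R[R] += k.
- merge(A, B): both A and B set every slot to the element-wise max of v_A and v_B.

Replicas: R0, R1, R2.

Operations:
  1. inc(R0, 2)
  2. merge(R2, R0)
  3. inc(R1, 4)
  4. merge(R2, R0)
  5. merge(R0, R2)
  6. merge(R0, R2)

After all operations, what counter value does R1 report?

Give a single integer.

Answer: 4

Derivation:
Op 1: inc R0 by 2 -> R0=(2,0,0) value=2
Op 2: merge R2<->R0 -> R2=(2,0,0) R0=(2,0,0)
Op 3: inc R1 by 4 -> R1=(0,4,0) value=4
Op 4: merge R2<->R0 -> R2=(2,0,0) R0=(2,0,0)
Op 5: merge R0<->R2 -> R0=(2,0,0) R2=(2,0,0)
Op 6: merge R0<->R2 -> R0=(2,0,0) R2=(2,0,0)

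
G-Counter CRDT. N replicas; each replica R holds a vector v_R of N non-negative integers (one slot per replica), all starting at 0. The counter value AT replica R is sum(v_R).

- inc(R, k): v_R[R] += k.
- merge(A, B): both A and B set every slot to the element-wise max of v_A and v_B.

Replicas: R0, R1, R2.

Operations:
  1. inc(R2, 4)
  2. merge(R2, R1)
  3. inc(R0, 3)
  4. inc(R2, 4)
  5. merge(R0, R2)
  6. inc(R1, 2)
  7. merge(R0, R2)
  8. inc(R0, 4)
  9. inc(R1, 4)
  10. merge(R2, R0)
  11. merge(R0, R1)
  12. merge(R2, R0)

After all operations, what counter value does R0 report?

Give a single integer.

Answer: 21

Derivation:
Op 1: inc R2 by 4 -> R2=(0,0,4) value=4
Op 2: merge R2<->R1 -> R2=(0,0,4) R1=(0,0,4)
Op 3: inc R0 by 3 -> R0=(3,0,0) value=3
Op 4: inc R2 by 4 -> R2=(0,0,8) value=8
Op 5: merge R0<->R2 -> R0=(3,0,8) R2=(3,0,8)
Op 6: inc R1 by 2 -> R1=(0,2,4) value=6
Op 7: merge R0<->R2 -> R0=(3,0,8) R2=(3,0,8)
Op 8: inc R0 by 4 -> R0=(7,0,8) value=15
Op 9: inc R1 by 4 -> R1=(0,6,4) value=10
Op 10: merge R2<->R0 -> R2=(7,0,8) R0=(7,0,8)
Op 11: merge R0<->R1 -> R0=(7,6,8) R1=(7,6,8)
Op 12: merge R2<->R0 -> R2=(7,6,8) R0=(7,6,8)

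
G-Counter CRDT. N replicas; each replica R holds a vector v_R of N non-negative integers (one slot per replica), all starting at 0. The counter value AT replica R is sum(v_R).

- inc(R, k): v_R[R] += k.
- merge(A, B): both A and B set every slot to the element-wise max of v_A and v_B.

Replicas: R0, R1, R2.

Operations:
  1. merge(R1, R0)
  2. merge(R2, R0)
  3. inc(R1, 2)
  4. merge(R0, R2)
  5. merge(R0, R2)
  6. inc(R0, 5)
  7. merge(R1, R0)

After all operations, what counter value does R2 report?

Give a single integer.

Answer: 0

Derivation:
Op 1: merge R1<->R0 -> R1=(0,0,0) R0=(0,0,0)
Op 2: merge R2<->R0 -> R2=(0,0,0) R0=(0,0,0)
Op 3: inc R1 by 2 -> R1=(0,2,0) value=2
Op 4: merge R0<->R2 -> R0=(0,0,0) R2=(0,0,0)
Op 5: merge R0<->R2 -> R0=(0,0,0) R2=(0,0,0)
Op 6: inc R0 by 5 -> R0=(5,0,0) value=5
Op 7: merge R1<->R0 -> R1=(5,2,0) R0=(5,2,0)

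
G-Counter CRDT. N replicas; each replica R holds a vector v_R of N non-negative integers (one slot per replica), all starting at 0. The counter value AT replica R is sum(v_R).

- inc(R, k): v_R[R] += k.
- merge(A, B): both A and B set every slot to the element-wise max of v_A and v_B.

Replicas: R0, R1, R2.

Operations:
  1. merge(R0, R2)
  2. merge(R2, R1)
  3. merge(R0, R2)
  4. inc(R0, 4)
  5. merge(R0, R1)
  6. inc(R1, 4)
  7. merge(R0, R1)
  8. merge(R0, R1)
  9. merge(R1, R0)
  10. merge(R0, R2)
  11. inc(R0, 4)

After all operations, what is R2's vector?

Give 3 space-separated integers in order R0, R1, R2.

Answer: 4 4 0

Derivation:
Op 1: merge R0<->R2 -> R0=(0,0,0) R2=(0,0,0)
Op 2: merge R2<->R1 -> R2=(0,0,0) R1=(0,0,0)
Op 3: merge R0<->R2 -> R0=(0,0,0) R2=(0,0,0)
Op 4: inc R0 by 4 -> R0=(4,0,0) value=4
Op 5: merge R0<->R1 -> R0=(4,0,0) R1=(4,0,0)
Op 6: inc R1 by 4 -> R1=(4,4,0) value=8
Op 7: merge R0<->R1 -> R0=(4,4,0) R1=(4,4,0)
Op 8: merge R0<->R1 -> R0=(4,4,0) R1=(4,4,0)
Op 9: merge R1<->R0 -> R1=(4,4,0) R0=(4,4,0)
Op 10: merge R0<->R2 -> R0=(4,4,0) R2=(4,4,0)
Op 11: inc R0 by 4 -> R0=(8,4,0) value=12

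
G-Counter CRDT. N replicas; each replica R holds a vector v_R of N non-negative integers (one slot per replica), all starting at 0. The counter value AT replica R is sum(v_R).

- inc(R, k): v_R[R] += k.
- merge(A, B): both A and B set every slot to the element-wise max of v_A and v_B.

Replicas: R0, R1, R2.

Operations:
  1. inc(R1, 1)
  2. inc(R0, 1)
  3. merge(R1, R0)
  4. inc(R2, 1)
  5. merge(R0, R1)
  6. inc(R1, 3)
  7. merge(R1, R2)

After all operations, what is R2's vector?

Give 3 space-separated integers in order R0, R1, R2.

Op 1: inc R1 by 1 -> R1=(0,1,0) value=1
Op 2: inc R0 by 1 -> R0=(1,0,0) value=1
Op 3: merge R1<->R0 -> R1=(1,1,0) R0=(1,1,0)
Op 4: inc R2 by 1 -> R2=(0,0,1) value=1
Op 5: merge R0<->R1 -> R0=(1,1,0) R1=(1,1,0)
Op 6: inc R1 by 3 -> R1=(1,4,0) value=5
Op 7: merge R1<->R2 -> R1=(1,4,1) R2=(1,4,1)

Answer: 1 4 1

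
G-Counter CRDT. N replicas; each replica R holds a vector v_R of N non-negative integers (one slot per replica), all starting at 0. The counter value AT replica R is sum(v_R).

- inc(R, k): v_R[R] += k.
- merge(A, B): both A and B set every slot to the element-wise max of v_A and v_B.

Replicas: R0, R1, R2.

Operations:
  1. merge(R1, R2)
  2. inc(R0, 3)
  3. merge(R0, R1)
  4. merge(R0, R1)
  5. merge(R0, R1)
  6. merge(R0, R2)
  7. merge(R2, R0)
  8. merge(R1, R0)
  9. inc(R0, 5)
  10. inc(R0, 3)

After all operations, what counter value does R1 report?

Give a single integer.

Answer: 3

Derivation:
Op 1: merge R1<->R2 -> R1=(0,0,0) R2=(0,0,0)
Op 2: inc R0 by 3 -> R0=(3,0,0) value=3
Op 3: merge R0<->R1 -> R0=(3,0,0) R1=(3,0,0)
Op 4: merge R0<->R1 -> R0=(3,0,0) R1=(3,0,0)
Op 5: merge R0<->R1 -> R0=(3,0,0) R1=(3,0,0)
Op 6: merge R0<->R2 -> R0=(3,0,0) R2=(3,0,0)
Op 7: merge R2<->R0 -> R2=(3,0,0) R0=(3,0,0)
Op 8: merge R1<->R0 -> R1=(3,0,0) R0=(3,0,0)
Op 9: inc R0 by 5 -> R0=(8,0,0) value=8
Op 10: inc R0 by 3 -> R0=(11,0,0) value=11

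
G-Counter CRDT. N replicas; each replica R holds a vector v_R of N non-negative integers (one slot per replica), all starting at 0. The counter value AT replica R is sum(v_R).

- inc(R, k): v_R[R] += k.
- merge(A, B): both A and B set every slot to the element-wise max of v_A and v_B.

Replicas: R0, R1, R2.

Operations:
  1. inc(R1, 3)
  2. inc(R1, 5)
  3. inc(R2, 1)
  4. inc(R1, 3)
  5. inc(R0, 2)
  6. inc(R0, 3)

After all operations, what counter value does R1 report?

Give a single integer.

Op 1: inc R1 by 3 -> R1=(0,3,0) value=3
Op 2: inc R1 by 5 -> R1=(0,8,0) value=8
Op 3: inc R2 by 1 -> R2=(0,0,1) value=1
Op 4: inc R1 by 3 -> R1=(0,11,0) value=11
Op 5: inc R0 by 2 -> R0=(2,0,0) value=2
Op 6: inc R0 by 3 -> R0=(5,0,0) value=5

Answer: 11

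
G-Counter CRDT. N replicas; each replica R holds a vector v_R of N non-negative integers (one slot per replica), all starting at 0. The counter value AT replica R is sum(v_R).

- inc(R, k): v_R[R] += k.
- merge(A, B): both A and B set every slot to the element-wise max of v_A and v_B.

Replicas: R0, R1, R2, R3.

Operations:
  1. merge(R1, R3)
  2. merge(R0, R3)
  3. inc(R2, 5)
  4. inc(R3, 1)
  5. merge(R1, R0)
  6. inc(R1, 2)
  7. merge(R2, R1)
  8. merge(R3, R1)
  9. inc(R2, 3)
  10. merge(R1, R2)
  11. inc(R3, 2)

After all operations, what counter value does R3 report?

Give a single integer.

Answer: 10

Derivation:
Op 1: merge R1<->R3 -> R1=(0,0,0,0) R3=(0,0,0,0)
Op 2: merge R0<->R3 -> R0=(0,0,0,0) R3=(0,0,0,0)
Op 3: inc R2 by 5 -> R2=(0,0,5,0) value=5
Op 4: inc R3 by 1 -> R3=(0,0,0,1) value=1
Op 5: merge R1<->R0 -> R1=(0,0,0,0) R0=(0,0,0,0)
Op 6: inc R1 by 2 -> R1=(0,2,0,0) value=2
Op 7: merge R2<->R1 -> R2=(0,2,5,0) R1=(0,2,5,0)
Op 8: merge R3<->R1 -> R3=(0,2,5,1) R1=(0,2,5,1)
Op 9: inc R2 by 3 -> R2=(0,2,8,0) value=10
Op 10: merge R1<->R2 -> R1=(0,2,8,1) R2=(0,2,8,1)
Op 11: inc R3 by 2 -> R3=(0,2,5,3) value=10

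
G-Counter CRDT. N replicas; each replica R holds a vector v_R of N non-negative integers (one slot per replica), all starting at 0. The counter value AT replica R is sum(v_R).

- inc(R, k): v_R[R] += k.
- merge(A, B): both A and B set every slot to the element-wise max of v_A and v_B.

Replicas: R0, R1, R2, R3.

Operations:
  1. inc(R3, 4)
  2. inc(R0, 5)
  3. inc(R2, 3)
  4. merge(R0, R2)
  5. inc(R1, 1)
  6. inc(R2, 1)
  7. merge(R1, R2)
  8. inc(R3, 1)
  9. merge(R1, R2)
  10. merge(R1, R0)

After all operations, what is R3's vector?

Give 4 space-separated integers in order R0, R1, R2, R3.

Answer: 0 0 0 5

Derivation:
Op 1: inc R3 by 4 -> R3=(0,0,0,4) value=4
Op 2: inc R0 by 5 -> R0=(5,0,0,0) value=5
Op 3: inc R2 by 3 -> R2=(0,0,3,0) value=3
Op 4: merge R0<->R2 -> R0=(5,0,3,0) R2=(5,0,3,0)
Op 5: inc R1 by 1 -> R1=(0,1,0,0) value=1
Op 6: inc R2 by 1 -> R2=(5,0,4,0) value=9
Op 7: merge R1<->R2 -> R1=(5,1,4,0) R2=(5,1,4,0)
Op 8: inc R3 by 1 -> R3=(0,0,0,5) value=5
Op 9: merge R1<->R2 -> R1=(5,1,4,0) R2=(5,1,4,0)
Op 10: merge R1<->R0 -> R1=(5,1,4,0) R0=(5,1,4,0)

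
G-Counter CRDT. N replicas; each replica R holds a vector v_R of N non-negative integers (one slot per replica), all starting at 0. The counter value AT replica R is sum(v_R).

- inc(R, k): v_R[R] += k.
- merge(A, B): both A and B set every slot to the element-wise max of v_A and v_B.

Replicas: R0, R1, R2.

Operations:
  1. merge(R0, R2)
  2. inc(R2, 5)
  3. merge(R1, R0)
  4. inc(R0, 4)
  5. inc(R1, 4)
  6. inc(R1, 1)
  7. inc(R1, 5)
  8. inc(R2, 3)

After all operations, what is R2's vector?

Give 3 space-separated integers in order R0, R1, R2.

Op 1: merge R0<->R2 -> R0=(0,0,0) R2=(0,0,0)
Op 2: inc R2 by 5 -> R2=(0,0,5) value=5
Op 3: merge R1<->R0 -> R1=(0,0,0) R0=(0,0,0)
Op 4: inc R0 by 4 -> R0=(4,0,0) value=4
Op 5: inc R1 by 4 -> R1=(0,4,0) value=4
Op 6: inc R1 by 1 -> R1=(0,5,0) value=5
Op 7: inc R1 by 5 -> R1=(0,10,0) value=10
Op 8: inc R2 by 3 -> R2=(0,0,8) value=8

Answer: 0 0 8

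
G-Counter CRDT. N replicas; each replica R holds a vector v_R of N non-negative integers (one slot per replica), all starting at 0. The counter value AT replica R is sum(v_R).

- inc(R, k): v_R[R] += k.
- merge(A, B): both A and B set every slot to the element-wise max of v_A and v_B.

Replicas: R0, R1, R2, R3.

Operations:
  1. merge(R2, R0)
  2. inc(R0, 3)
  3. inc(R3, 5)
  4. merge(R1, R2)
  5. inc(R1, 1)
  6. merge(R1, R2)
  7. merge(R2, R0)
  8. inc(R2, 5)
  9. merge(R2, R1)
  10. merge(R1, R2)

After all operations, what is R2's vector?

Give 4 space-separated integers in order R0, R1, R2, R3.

Op 1: merge R2<->R0 -> R2=(0,0,0,0) R0=(0,0,0,0)
Op 2: inc R0 by 3 -> R0=(3,0,0,0) value=3
Op 3: inc R3 by 5 -> R3=(0,0,0,5) value=5
Op 4: merge R1<->R2 -> R1=(0,0,0,0) R2=(0,0,0,0)
Op 5: inc R1 by 1 -> R1=(0,1,0,0) value=1
Op 6: merge R1<->R2 -> R1=(0,1,0,0) R2=(0,1,0,0)
Op 7: merge R2<->R0 -> R2=(3,1,0,0) R0=(3,1,0,0)
Op 8: inc R2 by 5 -> R2=(3,1,5,0) value=9
Op 9: merge R2<->R1 -> R2=(3,1,5,0) R1=(3,1,5,0)
Op 10: merge R1<->R2 -> R1=(3,1,5,0) R2=(3,1,5,0)

Answer: 3 1 5 0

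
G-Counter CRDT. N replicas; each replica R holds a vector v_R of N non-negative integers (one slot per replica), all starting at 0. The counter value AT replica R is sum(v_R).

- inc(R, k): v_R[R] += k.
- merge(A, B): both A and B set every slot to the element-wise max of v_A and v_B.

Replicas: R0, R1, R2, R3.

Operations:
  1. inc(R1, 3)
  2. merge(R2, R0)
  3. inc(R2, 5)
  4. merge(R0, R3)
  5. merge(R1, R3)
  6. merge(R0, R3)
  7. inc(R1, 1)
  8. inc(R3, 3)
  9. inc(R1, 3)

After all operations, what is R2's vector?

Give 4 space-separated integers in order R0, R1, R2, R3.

Answer: 0 0 5 0

Derivation:
Op 1: inc R1 by 3 -> R1=(0,3,0,0) value=3
Op 2: merge R2<->R0 -> R2=(0,0,0,0) R0=(0,0,0,0)
Op 3: inc R2 by 5 -> R2=(0,0,5,0) value=5
Op 4: merge R0<->R3 -> R0=(0,0,0,0) R3=(0,0,0,0)
Op 5: merge R1<->R3 -> R1=(0,3,0,0) R3=(0,3,0,0)
Op 6: merge R0<->R3 -> R0=(0,3,0,0) R3=(0,3,0,0)
Op 7: inc R1 by 1 -> R1=(0,4,0,0) value=4
Op 8: inc R3 by 3 -> R3=(0,3,0,3) value=6
Op 9: inc R1 by 3 -> R1=(0,7,0,0) value=7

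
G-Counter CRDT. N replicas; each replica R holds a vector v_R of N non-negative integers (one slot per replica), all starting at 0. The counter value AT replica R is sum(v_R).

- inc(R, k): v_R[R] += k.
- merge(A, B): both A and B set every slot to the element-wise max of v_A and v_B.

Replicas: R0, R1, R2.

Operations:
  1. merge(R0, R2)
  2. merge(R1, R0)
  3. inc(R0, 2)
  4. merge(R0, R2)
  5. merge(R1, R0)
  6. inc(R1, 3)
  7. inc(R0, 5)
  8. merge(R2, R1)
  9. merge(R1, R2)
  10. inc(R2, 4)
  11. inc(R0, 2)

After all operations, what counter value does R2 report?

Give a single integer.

Answer: 9

Derivation:
Op 1: merge R0<->R2 -> R0=(0,0,0) R2=(0,0,0)
Op 2: merge R1<->R0 -> R1=(0,0,0) R0=(0,0,0)
Op 3: inc R0 by 2 -> R0=(2,0,0) value=2
Op 4: merge R0<->R2 -> R0=(2,0,0) R2=(2,0,0)
Op 5: merge R1<->R0 -> R1=(2,0,0) R0=(2,0,0)
Op 6: inc R1 by 3 -> R1=(2,3,0) value=5
Op 7: inc R0 by 5 -> R0=(7,0,0) value=7
Op 8: merge R2<->R1 -> R2=(2,3,0) R1=(2,3,0)
Op 9: merge R1<->R2 -> R1=(2,3,0) R2=(2,3,0)
Op 10: inc R2 by 4 -> R2=(2,3,4) value=9
Op 11: inc R0 by 2 -> R0=(9,0,0) value=9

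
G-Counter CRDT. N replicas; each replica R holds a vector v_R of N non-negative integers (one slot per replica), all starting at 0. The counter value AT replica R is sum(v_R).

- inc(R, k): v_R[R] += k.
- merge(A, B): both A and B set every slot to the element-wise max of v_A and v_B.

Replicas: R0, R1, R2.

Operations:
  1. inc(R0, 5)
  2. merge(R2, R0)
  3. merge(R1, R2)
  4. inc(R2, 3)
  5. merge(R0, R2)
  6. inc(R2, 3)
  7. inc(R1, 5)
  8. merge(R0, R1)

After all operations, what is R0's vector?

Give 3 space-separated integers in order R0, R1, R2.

Op 1: inc R0 by 5 -> R0=(5,0,0) value=5
Op 2: merge R2<->R0 -> R2=(5,0,0) R0=(5,0,0)
Op 3: merge R1<->R2 -> R1=(5,0,0) R2=(5,0,0)
Op 4: inc R2 by 3 -> R2=(5,0,3) value=8
Op 5: merge R0<->R2 -> R0=(5,0,3) R2=(5,0,3)
Op 6: inc R2 by 3 -> R2=(5,0,6) value=11
Op 7: inc R1 by 5 -> R1=(5,5,0) value=10
Op 8: merge R0<->R1 -> R0=(5,5,3) R1=(5,5,3)

Answer: 5 5 3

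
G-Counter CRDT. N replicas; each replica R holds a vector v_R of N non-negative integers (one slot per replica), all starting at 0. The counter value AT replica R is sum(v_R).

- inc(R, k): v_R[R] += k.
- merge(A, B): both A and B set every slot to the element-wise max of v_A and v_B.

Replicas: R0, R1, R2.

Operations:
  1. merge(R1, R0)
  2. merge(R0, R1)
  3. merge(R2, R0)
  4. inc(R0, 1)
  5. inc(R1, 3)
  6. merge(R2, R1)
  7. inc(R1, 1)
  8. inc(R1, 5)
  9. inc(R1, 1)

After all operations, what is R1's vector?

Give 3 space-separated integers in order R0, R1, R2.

Answer: 0 10 0

Derivation:
Op 1: merge R1<->R0 -> R1=(0,0,0) R0=(0,0,0)
Op 2: merge R0<->R1 -> R0=(0,0,0) R1=(0,0,0)
Op 3: merge R2<->R0 -> R2=(0,0,0) R0=(0,0,0)
Op 4: inc R0 by 1 -> R0=(1,0,0) value=1
Op 5: inc R1 by 3 -> R1=(0,3,0) value=3
Op 6: merge R2<->R1 -> R2=(0,3,0) R1=(0,3,0)
Op 7: inc R1 by 1 -> R1=(0,4,0) value=4
Op 8: inc R1 by 5 -> R1=(0,9,0) value=9
Op 9: inc R1 by 1 -> R1=(0,10,0) value=10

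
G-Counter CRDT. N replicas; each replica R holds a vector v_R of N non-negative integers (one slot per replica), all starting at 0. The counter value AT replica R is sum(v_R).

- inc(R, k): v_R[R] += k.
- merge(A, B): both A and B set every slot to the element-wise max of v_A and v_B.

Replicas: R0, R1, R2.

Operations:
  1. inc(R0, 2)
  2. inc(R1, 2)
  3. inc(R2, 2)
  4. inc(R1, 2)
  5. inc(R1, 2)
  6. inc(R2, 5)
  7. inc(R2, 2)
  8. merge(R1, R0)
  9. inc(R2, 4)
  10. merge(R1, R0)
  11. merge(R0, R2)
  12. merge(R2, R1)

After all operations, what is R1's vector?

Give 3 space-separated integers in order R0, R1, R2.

Answer: 2 6 13

Derivation:
Op 1: inc R0 by 2 -> R0=(2,0,0) value=2
Op 2: inc R1 by 2 -> R1=(0,2,0) value=2
Op 3: inc R2 by 2 -> R2=(0,0,2) value=2
Op 4: inc R1 by 2 -> R1=(0,4,0) value=4
Op 5: inc R1 by 2 -> R1=(0,6,0) value=6
Op 6: inc R2 by 5 -> R2=(0,0,7) value=7
Op 7: inc R2 by 2 -> R2=(0,0,9) value=9
Op 8: merge R1<->R0 -> R1=(2,6,0) R0=(2,6,0)
Op 9: inc R2 by 4 -> R2=(0,0,13) value=13
Op 10: merge R1<->R0 -> R1=(2,6,0) R0=(2,6,0)
Op 11: merge R0<->R2 -> R0=(2,6,13) R2=(2,6,13)
Op 12: merge R2<->R1 -> R2=(2,6,13) R1=(2,6,13)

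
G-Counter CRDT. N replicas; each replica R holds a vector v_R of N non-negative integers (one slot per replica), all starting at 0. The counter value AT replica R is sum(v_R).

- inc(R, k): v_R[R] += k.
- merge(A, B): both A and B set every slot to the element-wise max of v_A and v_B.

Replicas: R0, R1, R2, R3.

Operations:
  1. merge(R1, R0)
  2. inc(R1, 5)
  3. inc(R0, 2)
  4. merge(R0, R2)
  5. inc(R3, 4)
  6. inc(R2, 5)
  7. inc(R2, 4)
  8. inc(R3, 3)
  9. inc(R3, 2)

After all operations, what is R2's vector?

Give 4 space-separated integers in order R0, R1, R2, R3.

Answer: 2 0 9 0

Derivation:
Op 1: merge R1<->R0 -> R1=(0,0,0,0) R0=(0,0,0,0)
Op 2: inc R1 by 5 -> R1=(0,5,0,0) value=5
Op 3: inc R0 by 2 -> R0=(2,0,0,0) value=2
Op 4: merge R0<->R2 -> R0=(2,0,0,0) R2=(2,0,0,0)
Op 5: inc R3 by 4 -> R3=(0,0,0,4) value=4
Op 6: inc R2 by 5 -> R2=(2,0,5,0) value=7
Op 7: inc R2 by 4 -> R2=(2,0,9,0) value=11
Op 8: inc R3 by 3 -> R3=(0,0,0,7) value=7
Op 9: inc R3 by 2 -> R3=(0,0,0,9) value=9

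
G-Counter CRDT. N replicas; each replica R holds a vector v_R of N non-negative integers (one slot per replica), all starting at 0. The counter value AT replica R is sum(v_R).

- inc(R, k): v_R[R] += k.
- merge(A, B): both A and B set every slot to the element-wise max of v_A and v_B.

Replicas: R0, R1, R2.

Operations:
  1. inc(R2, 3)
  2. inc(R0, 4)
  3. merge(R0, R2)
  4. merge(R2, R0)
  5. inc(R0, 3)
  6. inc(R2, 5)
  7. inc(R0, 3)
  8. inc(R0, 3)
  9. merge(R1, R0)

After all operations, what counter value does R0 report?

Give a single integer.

Answer: 16

Derivation:
Op 1: inc R2 by 3 -> R2=(0,0,3) value=3
Op 2: inc R0 by 4 -> R0=(4,0,0) value=4
Op 3: merge R0<->R2 -> R0=(4,0,3) R2=(4,0,3)
Op 4: merge R2<->R0 -> R2=(4,0,3) R0=(4,0,3)
Op 5: inc R0 by 3 -> R0=(7,0,3) value=10
Op 6: inc R2 by 5 -> R2=(4,0,8) value=12
Op 7: inc R0 by 3 -> R0=(10,0,3) value=13
Op 8: inc R0 by 3 -> R0=(13,0,3) value=16
Op 9: merge R1<->R0 -> R1=(13,0,3) R0=(13,0,3)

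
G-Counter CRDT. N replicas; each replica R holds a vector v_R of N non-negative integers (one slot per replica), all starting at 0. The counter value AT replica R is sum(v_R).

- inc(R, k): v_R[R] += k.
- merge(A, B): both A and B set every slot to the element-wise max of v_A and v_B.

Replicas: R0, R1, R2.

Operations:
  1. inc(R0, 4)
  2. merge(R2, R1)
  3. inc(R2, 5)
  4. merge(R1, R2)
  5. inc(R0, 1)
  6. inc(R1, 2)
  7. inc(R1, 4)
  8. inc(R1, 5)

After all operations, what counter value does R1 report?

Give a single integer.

Op 1: inc R0 by 4 -> R0=(4,0,0) value=4
Op 2: merge R2<->R1 -> R2=(0,0,0) R1=(0,0,0)
Op 3: inc R2 by 5 -> R2=(0,0,5) value=5
Op 4: merge R1<->R2 -> R1=(0,0,5) R2=(0,0,5)
Op 5: inc R0 by 1 -> R0=(5,0,0) value=5
Op 6: inc R1 by 2 -> R1=(0,2,5) value=7
Op 7: inc R1 by 4 -> R1=(0,6,5) value=11
Op 8: inc R1 by 5 -> R1=(0,11,5) value=16

Answer: 16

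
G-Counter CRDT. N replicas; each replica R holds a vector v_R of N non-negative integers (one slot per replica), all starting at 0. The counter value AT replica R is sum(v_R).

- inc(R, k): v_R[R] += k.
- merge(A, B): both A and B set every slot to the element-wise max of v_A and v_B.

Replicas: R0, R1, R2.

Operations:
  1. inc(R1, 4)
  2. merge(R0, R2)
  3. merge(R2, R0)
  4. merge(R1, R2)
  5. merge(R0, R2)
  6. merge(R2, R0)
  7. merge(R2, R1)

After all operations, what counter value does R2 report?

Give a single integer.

Answer: 4

Derivation:
Op 1: inc R1 by 4 -> R1=(0,4,0) value=4
Op 2: merge R0<->R2 -> R0=(0,0,0) R2=(0,0,0)
Op 3: merge R2<->R0 -> R2=(0,0,0) R0=(0,0,0)
Op 4: merge R1<->R2 -> R1=(0,4,0) R2=(0,4,0)
Op 5: merge R0<->R2 -> R0=(0,4,0) R2=(0,4,0)
Op 6: merge R2<->R0 -> R2=(0,4,0) R0=(0,4,0)
Op 7: merge R2<->R1 -> R2=(0,4,0) R1=(0,4,0)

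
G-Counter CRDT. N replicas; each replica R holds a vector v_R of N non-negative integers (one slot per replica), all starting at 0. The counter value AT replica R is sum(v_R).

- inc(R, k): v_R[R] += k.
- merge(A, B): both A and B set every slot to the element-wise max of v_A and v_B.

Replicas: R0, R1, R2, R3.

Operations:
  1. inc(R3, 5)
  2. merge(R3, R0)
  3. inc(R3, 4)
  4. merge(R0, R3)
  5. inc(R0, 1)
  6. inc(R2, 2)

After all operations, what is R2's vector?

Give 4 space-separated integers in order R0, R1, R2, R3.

Op 1: inc R3 by 5 -> R3=(0,0,0,5) value=5
Op 2: merge R3<->R0 -> R3=(0,0,0,5) R0=(0,0,0,5)
Op 3: inc R3 by 4 -> R3=(0,0,0,9) value=9
Op 4: merge R0<->R3 -> R0=(0,0,0,9) R3=(0,0,0,9)
Op 5: inc R0 by 1 -> R0=(1,0,0,9) value=10
Op 6: inc R2 by 2 -> R2=(0,0,2,0) value=2

Answer: 0 0 2 0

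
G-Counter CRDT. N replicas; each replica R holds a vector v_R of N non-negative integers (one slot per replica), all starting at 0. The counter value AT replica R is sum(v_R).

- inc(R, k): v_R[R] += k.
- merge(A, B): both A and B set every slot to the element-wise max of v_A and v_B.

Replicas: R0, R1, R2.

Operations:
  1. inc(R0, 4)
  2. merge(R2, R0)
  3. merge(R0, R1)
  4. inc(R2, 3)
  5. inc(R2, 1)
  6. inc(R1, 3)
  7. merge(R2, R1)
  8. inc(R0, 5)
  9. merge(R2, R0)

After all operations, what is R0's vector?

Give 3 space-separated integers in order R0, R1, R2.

Answer: 9 3 4

Derivation:
Op 1: inc R0 by 4 -> R0=(4,0,0) value=4
Op 2: merge R2<->R0 -> R2=(4,0,0) R0=(4,0,0)
Op 3: merge R0<->R1 -> R0=(4,0,0) R1=(4,0,0)
Op 4: inc R2 by 3 -> R2=(4,0,3) value=7
Op 5: inc R2 by 1 -> R2=(4,0,4) value=8
Op 6: inc R1 by 3 -> R1=(4,3,0) value=7
Op 7: merge R2<->R1 -> R2=(4,3,4) R1=(4,3,4)
Op 8: inc R0 by 5 -> R0=(9,0,0) value=9
Op 9: merge R2<->R0 -> R2=(9,3,4) R0=(9,3,4)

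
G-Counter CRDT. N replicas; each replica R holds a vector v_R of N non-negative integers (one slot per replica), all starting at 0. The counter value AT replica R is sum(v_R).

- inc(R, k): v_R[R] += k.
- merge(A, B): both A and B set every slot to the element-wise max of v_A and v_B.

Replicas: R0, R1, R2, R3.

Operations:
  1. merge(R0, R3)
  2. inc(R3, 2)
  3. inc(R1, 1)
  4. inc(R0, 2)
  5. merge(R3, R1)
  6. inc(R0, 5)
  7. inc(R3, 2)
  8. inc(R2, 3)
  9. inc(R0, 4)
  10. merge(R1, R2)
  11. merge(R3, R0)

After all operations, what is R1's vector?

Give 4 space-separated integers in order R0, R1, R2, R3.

Op 1: merge R0<->R3 -> R0=(0,0,0,0) R3=(0,0,0,0)
Op 2: inc R3 by 2 -> R3=(0,0,0,2) value=2
Op 3: inc R1 by 1 -> R1=(0,1,0,0) value=1
Op 4: inc R0 by 2 -> R0=(2,0,0,0) value=2
Op 5: merge R3<->R1 -> R3=(0,1,0,2) R1=(0,1,0,2)
Op 6: inc R0 by 5 -> R0=(7,0,0,0) value=7
Op 7: inc R3 by 2 -> R3=(0,1,0,4) value=5
Op 8: inc R2 by 3 -> R2=(0,0,3,0) value=3
Op 9: inc R0 by 4 -> R0=(11,0,0,0) value=11
Op 10: merge R1<->R2 -> R1=(0,1,3,2) R2=(0,1,3,2)
Op 11: merge R3<->R0 -> R3=(11,1,0,4) R0=(11,1,0,4)

Answer: 0 1 3 2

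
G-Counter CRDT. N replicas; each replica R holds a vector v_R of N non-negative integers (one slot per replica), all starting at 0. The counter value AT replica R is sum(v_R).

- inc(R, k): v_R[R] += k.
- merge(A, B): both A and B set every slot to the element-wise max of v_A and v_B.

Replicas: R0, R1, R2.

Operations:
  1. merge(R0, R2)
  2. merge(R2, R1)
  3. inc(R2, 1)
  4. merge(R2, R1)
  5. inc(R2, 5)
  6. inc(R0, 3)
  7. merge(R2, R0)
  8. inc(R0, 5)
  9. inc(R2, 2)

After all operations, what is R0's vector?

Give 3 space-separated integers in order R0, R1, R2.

Answer: 8 0 6

Derivation:
Op 1: merge R0<->R2 -> R0=(0,0,0) R2=(0,0,0)
Op 2: merge R2<->R1 -> R2=(0,0,0) R1=(0,0,0)
Op 3: inc R2 by 1 -> R2=(0,0,1) value=1
Op 4: merge R2<->R1 -> R2=(0,0,1) R1=(0,0,1)
Op 5: inc R2 by 5 -> R2=(0,0,6) value=6
Op 6: inc R0 by 3 -> R0=(3,0,0) value=3
Op 7: merge R2<->R0 -> R2=(3,0,6) R0=(3,0,6)
Op 8: inc R0 by 5 -> R0=(8,0,6) value=14
Op 9: inc R2 by 2 -> R2=(3,0,8) value=11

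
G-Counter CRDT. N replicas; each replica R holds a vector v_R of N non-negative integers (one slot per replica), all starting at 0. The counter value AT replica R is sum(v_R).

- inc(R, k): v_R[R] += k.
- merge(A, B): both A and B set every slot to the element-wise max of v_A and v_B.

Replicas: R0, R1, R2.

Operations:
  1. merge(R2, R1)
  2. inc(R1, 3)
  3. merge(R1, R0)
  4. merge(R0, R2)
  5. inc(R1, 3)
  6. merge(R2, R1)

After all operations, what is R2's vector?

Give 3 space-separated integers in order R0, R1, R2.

Op 1: merge R2<->R1 -> R2=(0,0,0) R1=(0,0,0)
Op 2: inc R1 by 3 -> R1=(0,3,0) value=3
Op 3: merge R1<->R0 -> R1=(0,3,0) R0=(0,3,0)
Op 4: merge R0<->R2 -> R0=(0,3,0) R2=(0,3,0)
Op 5: inc R1 by 3 -> R1=(0,6,0) value=6
Op 6: merge R2<->R1 -> R2=(0,6,0) R1=(0,6,0)

Answer: 0 6 0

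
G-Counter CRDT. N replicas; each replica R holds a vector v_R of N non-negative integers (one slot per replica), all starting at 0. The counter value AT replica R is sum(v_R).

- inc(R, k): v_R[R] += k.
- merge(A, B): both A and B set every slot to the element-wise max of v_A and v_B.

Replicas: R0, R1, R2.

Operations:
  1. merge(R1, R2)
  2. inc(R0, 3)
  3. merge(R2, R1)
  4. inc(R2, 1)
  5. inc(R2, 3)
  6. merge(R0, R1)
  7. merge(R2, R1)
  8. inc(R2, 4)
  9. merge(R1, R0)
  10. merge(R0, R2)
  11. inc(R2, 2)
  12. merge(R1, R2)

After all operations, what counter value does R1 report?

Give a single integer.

Op 1: merge R1<->R2 -> R1=(0,0,0) R2=(0,0,0)
Op 2: inc R0 by 3 -> R0=(3,0,0) value=3
Op 3: merge R2<->R1 -> R2=(0,0,0) R1=(0,0,0)
Op 4: inc R2 by 1 -> R2=(0,0,1) value=1
Op 5: inc R2 by 3 -> R2=(0,0,4) value=4
Op 6: merge R0<->R1 -> R0=(3,0,0) R1=(3,0,0)
Op 7: merge R2<->R1 -> R2=(3,0,4) R1=(3,0,4)
Op 8: inc R2 by 4 -> R2=(3,0,8) value=11
Op 9: merge R1<->R0 -> R1=(3,0,4) R0=(3,0,4)
Op 10: merge R0<->R2 -> R0=(3,0,8) R2=(3,0,8)
Op 11: inc R2 by 2 -> R2=(3,0,10) value=13
Op 12: merge R1<->R2 -> R1=(3,0,10) R2=(3,0,10)

Answer: 13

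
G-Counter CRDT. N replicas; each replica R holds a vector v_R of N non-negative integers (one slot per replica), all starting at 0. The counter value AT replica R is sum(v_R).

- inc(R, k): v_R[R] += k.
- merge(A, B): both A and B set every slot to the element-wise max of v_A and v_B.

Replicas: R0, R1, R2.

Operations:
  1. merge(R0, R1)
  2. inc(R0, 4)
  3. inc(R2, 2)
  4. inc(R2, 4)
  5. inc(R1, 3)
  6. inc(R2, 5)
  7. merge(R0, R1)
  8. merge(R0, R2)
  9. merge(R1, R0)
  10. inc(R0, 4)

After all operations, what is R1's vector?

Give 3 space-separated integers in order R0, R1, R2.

Answer: 4 3 11

Derivation:
Op 1: merge R0<->R1 -> R0=(0,0,0) R1=(0,0,0)
Op 2: inc R0 by 4 -> R0=(4,0,0) value=4
Op 3: inc R2 by 2 -> R2=(0,0,2) value=2
Op 4: inc R2 by 4 -> R2=(0,0,6) value=6
Op 5: inc R1 by 3 -> R1=(0,3,0) value=3
Op 6: inc R2 by 5 -> R2=(0,0,11) value=11
Op 7: merge R0<->R1 -> R0=(4,3,0) R1=(4,3,0)
Op 8: merge R0<->R2 -> R0=(4,3,11) R2=(4,3,11)
Op 9: merge R1<->R0 -> R1=(4,3,11) R0=(4,3,11)
Op 10: inc R0 by 4 -> R0=(8,3,11) value=22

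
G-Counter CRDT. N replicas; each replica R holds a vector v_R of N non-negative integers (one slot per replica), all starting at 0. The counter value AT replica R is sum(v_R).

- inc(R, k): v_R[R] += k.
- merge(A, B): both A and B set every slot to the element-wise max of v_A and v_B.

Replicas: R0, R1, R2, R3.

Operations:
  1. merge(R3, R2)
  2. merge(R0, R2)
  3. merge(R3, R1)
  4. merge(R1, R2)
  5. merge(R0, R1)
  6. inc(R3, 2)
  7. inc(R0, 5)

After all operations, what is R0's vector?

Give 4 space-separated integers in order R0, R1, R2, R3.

Op 1: merge R3<->R2 -> R3=(0,0,0,0) R2=(0,0,0,0)
Op 2: merge R0<->R2 -> R0=(0,0,0,0) R2=(0,0,0,0)
Op 3: merge R3<->R1 -> R3=(0,0,0,0) R1=(0,0,0,0)
Op 4: merge R1<->R2 -> R1=(0,0,0,0) R2=(0,0,0,0)
Op 5: merge R0<->R1 -> R0=(0,0,0,0) R1=(0,0,0,0)
Op 6: inc R3 by 2 -> R3=(0,0,0,2) value=2
Op 7: inc R0 by 5 -> R0=(5,0,0,0) value=5

Answer: 5 0 0 0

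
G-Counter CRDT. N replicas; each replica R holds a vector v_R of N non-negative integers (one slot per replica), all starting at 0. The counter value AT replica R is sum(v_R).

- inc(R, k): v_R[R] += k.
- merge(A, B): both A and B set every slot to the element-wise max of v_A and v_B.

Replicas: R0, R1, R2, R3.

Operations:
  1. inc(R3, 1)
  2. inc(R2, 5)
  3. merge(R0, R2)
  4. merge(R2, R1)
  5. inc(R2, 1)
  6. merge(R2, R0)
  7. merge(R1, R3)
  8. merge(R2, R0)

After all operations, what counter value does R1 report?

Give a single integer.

Op 1: inc R3 by 1 -> R3=(0,0,0,1) value=1
Op 2: inc R2 by 5 -> R2=(0,0,5,0) value=5
Op 3: merge R0<->R2 -> R0=(0,0,5,0) R2=(0,0,5,0)
Op 4: merge R2<->R1 -> R2=(0,0,5,0) R1=(0,0,5,0)
Op 5: inc R2 by 1 -> R2=(0,0,6,0) value=6
Op 6: merge R2<->R0 -> R2=(0,0,6,0) R0=(0,0,6,0)
Op 7: merge R1<->R3 -> R1=(0,0,5,1) R3=(0,0,5,1)
Op 8: merge R2<->R0 -> R2=(0,0,6,0) R0=(0,0,6,0)

Answer: 6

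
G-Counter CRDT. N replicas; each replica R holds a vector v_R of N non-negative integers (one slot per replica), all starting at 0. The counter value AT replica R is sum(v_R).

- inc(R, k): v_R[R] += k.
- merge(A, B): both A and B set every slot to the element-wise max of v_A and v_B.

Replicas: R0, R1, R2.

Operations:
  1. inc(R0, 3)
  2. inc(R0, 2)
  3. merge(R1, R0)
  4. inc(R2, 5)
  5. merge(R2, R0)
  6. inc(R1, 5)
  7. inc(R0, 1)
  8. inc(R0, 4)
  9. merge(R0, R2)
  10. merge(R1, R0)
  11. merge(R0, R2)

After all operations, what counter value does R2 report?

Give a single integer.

Answer: 20

Derivation:
Op 1: inc R0 by 3 -> R0=(3,0,0) value=3
Op 2: inc R0 by 2 -> R0=(5,0,0) value=5
Op 3: merge R1<->R0 -> R1=(5,0,0) R0=(5,0,0)
Op 4: inc R2 by 5 -> R2=(0,0,5) value=5
Op 5: merge R2<->R0 -> R2=(5,0,5) R0=(5,0,5)
Op 6: inc R1 by 5 -> R1=(5,5,0) value=10
Op 7: inc R0 by 1 -> R0=(6,0,5) value=11
Op 8: inc R0 by 4 -> R0=(10,0,5) value=15
Op 9: merge R0<->R2 -> R0=(10,0,5) R2=(10,0,5)
Op 10: merge R1<->R0 -> R1=(10,5,5) R0=(10,5,5)
Op 11: merge R0<->R2 -> R0=(10,5,5) R2=(10,5,5)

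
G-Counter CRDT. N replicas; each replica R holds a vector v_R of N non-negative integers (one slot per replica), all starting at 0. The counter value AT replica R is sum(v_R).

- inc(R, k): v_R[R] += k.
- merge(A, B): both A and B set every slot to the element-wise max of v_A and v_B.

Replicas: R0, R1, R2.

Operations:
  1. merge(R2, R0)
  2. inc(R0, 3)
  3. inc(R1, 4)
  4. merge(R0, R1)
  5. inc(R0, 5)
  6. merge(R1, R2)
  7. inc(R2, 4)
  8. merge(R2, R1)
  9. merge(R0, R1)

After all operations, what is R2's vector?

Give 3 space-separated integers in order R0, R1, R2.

Op 1: merge R2<->R0 -> R2=(0,0,0) R0=(0,0,0)
Op 2: inc R0 by 3 -> R0=(3,0,0) value=3
Op 3: inc R1 by 4 -> R1=(0,4,0) value=4
Op 4: merge R0<->R1 -> R0=(3,4,0) R1=(3,4,0)
Op 5: inc R0 by 5 -> R0=(8,4,0) value=12
Op 6: merge R1<->R2 -> R1=(3,4,0) R2=(3,4,0)
Op 7: inc R2 by 4 -> R2=(3,4,4) value=11
Op 8: merge R2<->R1 -> R2=(3,4,4) R1=(3,4,4)
Op 9: merge R0<->R1 -> R0=(8,4,4) R1=(8,4,4)

Answer: 3 4 4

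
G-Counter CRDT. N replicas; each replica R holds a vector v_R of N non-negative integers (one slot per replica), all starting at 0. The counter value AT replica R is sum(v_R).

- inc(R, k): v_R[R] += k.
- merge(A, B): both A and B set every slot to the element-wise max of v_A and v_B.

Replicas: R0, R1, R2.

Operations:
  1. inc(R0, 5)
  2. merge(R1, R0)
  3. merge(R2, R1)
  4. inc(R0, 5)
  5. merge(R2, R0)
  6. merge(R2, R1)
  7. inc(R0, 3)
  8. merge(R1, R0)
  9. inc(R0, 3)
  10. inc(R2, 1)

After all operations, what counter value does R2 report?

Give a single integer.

Op 1: inc R0 by 5 -> R0=(5,0,0) value=5
Op 2: merge R1<->R0 -> R1=(5,0,0) R0=(5,0,0)
Op 3: merge R2<->R1 -> R2=(5,0,0) R1=(5,0,0)
Op 4: inc R0 by 5 -> R0=(10,0,0) value=10
Op 5: merge R2<->R0 -> R2=(10,0,0) R0=(10,0,0)
Op 6: merge R2<->R1 -> R2=(10,0,0) R1=(10,0,0)
Op 7: inc R0 by 3 -> R0=(13,0,0) value=13
Op 8: merge R1<->R0 -> R1=(13,0,0) R0=(13,0,0)
Op 9: inc R0 by 3 -> R0=(16,0,0) value=16
Op 10: inc R2 by 1 -> R2=(10,0,1) value=11

Answer: 11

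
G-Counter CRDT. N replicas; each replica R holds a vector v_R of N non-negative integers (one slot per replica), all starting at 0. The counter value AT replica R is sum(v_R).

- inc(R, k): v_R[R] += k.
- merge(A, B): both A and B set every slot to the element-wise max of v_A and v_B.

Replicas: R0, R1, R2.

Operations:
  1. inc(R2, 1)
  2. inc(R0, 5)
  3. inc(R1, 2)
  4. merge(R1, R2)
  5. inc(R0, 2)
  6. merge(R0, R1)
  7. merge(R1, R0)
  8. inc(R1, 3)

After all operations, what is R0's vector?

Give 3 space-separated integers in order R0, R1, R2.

Op 1: inc R2 by 1 -> R2=(0,0,1) value=1
Op 2: inc R0 by 5 -> R0=(5,0,0) value=5
Op 3: inc R1 by 2 -> R1=(0,2,0) value=2
Op 4: merge R1<->R2 -> R1=(0,2,1) R2=(0,2,1)
Op 5: inc R0 by 2 -> R0=(7,0,0) value=7
Op 6: merge R0<->R1 -> R0=(7,2,1) R1=(7,2,1)
Op 7: merge R1<->R0 -> R1=(7,2,1) R0=(7,2,1)
Op 8: inc R1 by 3 -> R1=(7,5,1) value=13

Answer: 7 2 1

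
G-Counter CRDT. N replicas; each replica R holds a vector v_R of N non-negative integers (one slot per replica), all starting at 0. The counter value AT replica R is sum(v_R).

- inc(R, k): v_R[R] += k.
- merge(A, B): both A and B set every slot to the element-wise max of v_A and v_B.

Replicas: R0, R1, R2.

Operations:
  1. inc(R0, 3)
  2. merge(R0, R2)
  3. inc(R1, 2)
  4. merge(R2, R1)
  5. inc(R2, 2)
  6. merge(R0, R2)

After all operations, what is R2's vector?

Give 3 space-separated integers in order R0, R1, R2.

Answer: 3 2 2

Derivation:
Op 1: inc R0 by 3 -> R0=(3,0,0) value=3
Op 2: merge R0<->R2 -> R0=(3,0,0) R2=(3,0,0)
Op 3: inc R1 by 2 -> R1=(0,2,0) value=2
Op 4: merge R2<->R1 -> R2=(3,2,0) R1=(3,2,0)
Op 5: inc R2 by 2 -> R2=(3,2,2) value=7
Op 6: merge R0<->R2 -> R0=(3,2,2) R2=(3,2,2)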